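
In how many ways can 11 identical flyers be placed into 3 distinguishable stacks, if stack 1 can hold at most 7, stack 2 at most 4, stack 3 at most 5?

Ignoring the caps, the number of non-negative solutions to x_1+…+x_3 = 11 is C(13,2) = 78.
Subtract solutions that violate a single cap (substitute x_i' = x_i − (cap_i+1)): x_1 ≥ 8 gives C(5,2) = 10; x_2 ≥ 5 gives C(8,2) = 28; x_3 ≥ 6 gives C(7,2) = 21. Together 59.
Add back pairs where two caps are both exceeded: 0 + 0 + 1 = 1.
By inclusion–exclusion the count is 78 − 59 + 1 = 20.

20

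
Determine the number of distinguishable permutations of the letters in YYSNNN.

Letter multiplicities in YYSNNN: N×3, S×1, Y×2.
The number of distinct arrangements is 6!/(3!·2!) = 720/12 = 60.

60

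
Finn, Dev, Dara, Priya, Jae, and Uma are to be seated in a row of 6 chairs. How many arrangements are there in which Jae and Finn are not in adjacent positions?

There are 6! = 720 arrangements in all. If Jae and Finn are adjacent, merging them into one block gives 2·(5)! = 240 arrangements.
So 720 − 240 = 480 arrangements keep them apart.

480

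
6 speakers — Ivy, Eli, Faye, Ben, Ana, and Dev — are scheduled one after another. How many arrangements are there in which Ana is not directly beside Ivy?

480

There are 6! = 720 arrangements in all. If Ana and Ivy are adjacent, merging them into one block gives 2·(5)! = 240 arrangements.
So 720 − 240 = 480 arrangements keep them apart.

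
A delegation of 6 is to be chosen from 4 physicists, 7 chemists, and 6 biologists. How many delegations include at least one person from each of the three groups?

9996

Total 6-person selections from all 17: C(17,6) = 12376.
Selections missing a whole group: no physicists → C(13,6) = 1716; no chemists → C(10,6) = 210; no biologists → C(11,6) = 462.
Add back selections omitting two groups (i.e. drawn from a single group): C(4,6) + C(7,6) + C(6,6) = 8.
By inclusion–exclusion: 12376 − 2388 + 8 = 9996.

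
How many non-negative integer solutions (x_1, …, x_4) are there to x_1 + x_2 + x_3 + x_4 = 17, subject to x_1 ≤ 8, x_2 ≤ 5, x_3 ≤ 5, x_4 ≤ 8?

178

By stars and bars, unrestricted non-negative solutions to x_1+…+x_4 = 17 number C(17+3,3) = 1140.
Subtract solutions that violate a single cap (substitute x_i' = x_i − (cap_i+1)): x_1 ≥ 9 gives C(11,3) = 165; x_2 ≥ 6 gives C(14,3) = 364; x_3 ≥ 6 gives C(14,3) = 364; x_4 ≥ 9 gives C(11,3) = 165. Together 1058.
Add back pairs where two caps are both exceeded: 10 + 10 + 0 + 56 + 10 + 10 = 96.
By inclusion–exclusion the count is 1140 − 1058 + 96 = 178.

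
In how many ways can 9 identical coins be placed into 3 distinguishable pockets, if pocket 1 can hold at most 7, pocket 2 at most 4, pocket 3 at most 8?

36

Ignoring the caps, the number of non-negative solutions to x_1+…+x_3 = 9 is C(11,2) = 55.
Subtract solutions that violate a single cap (substitute x_i' = x_i − (cap_i+1)): x_1 ≥ 8 gives C(3,2) = 3; x_2 ≥ 5 gives C(6,2) = 15; x_3 ≥ 9 gives C(2,2) = 1. Together 19.
No two caps can be exceeded simultaneously, so the pair terms are all 0.
By inclusion–exclusion the count is 55 − 19 + 0 = 36.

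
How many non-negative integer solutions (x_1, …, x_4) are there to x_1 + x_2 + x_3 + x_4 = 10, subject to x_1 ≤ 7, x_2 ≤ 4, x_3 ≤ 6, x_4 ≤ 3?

120

Ignoring the caps, the number of non-negative solutions to x_1+…+x_4 = 10 is C(13,3) = 286.
Subtract solutions that violate a single cap (substitute x_i' = x_i − (cap_i+1)): x_1 ≥ 8 gives C(5,3) = 10; x_2 ≥ 5 gives C(8,3) = 56; x_3 ≥ 7 gives C(6,3) = 20; x_4 ≥ 4 gives C(9,3) = 84. Together 170.
Add back pairs where two caps are both exceeded: 0 + 0 + 0 + 0 + 4 + 0 = 4.
By inclusion–exclusion the count is 286 − 170 + 4 = 120.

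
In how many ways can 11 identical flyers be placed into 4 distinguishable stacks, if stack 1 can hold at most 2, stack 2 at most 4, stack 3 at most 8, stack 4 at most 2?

35

By stars and bars, unrestricted non-negative solutions to x_1+…+x_4 = 11 number C(11+3,3) = 364.
Subtract solutions that violate a single cap (substitute x_i' = x_i − (cap_i+1)): x_1 ≥ 3 gives C(11,3) = 165; x_2 ≥ 5 gives C(9,3) = 84; x_3 ≥ 9 gives C(5,3) = 10; x_4 ≥ 3 gives C(11,3) = 165. Together 424.
Add back pairs where two caps are both exceeded: 20 + 0 + 56 + 0 + 20 + 0 = 96.
Subtract triples: 0 + 1 + 0 + 0 = 1.
By inclusion–exclusion the count is 364 − 424 + 96 − 1 = 35.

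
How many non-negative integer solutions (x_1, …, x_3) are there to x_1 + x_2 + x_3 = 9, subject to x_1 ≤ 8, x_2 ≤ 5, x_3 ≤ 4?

29

Ignoring the caps, the number of non-negative solutions to x_1+…+x_3 = 9 is C(11,2) = 55.
Subtract solutions that violate a single cap (substitute x_i' = x_i − (cap_i+1)): x_1 ≥ 9 gives C(2,2) = 1; x_2 ≥ 6 gives C(5,2) = 10; x_3 ≥ 5 gives C(6,2) = 15. Together 26.
No two caps can be exceeded simultaneously, so the pair terms are all 0.
By inclusion–exclusion the count is 55 − 26 + 0 = 29.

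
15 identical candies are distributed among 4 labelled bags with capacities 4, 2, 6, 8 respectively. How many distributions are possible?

45

Without the upper bounds there are C(18,3) = 816 ways to split 15 among 4 bags.
Subtract solutions that violate a single cap (substitute x_i' = x_i − (cap_i+1)): x_1 ≥ 5 gives C(13,3) = 286; x_2 ≥ 3 gives C(15,3) = 455; x_3 ≥ 7 gives C(11,3) = 165; x_4 ≥ 9 gives C(9,3) = 84. Together 990.
Add back pairs where two caps are both exceeded: 120 + 20 + 4 + 56 + 20 + 0 = 220.
Subtract triples: 1 + 0 + 0 + 0 = 1.
By inclusion–exclusion the count is 816 − 990 + 220 − 1 = 45.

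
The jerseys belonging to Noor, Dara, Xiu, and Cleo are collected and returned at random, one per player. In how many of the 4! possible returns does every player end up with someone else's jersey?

9

Let Aᵢ be the assignments in which player i gets their old jersey. We want the size of the complement of A₁∪…∪A_4.
By inclusion–exclusion this is Σ_{j=0}^{4} (−1)^j C(4,j)·(4−j)!.
Computing: 24 − 24 + 12 − 4 + 1 = 9.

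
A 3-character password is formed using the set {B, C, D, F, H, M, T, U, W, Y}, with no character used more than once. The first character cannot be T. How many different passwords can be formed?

The first character has 10−1 = 9 choices (anything except T).
The remaining 2 characters are filled from the other 9 symbols without repetition: 9 × 8 = 72.
Total: 9 × 72 = 648.

648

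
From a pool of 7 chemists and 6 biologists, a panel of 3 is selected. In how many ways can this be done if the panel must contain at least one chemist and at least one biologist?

231

Unrestricted: C(13,3) = 286 ways to pick any 3 of the 13.
Selections missing a whole group: no chemists → C(6,3) = 20; no biologists → C(7,3) = 35.
Both groups omitted at once is impossible, so 286 − 55 = 231.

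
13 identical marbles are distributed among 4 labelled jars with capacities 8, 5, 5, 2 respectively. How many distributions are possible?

Without the upper bounds there are C(16,3) = 560 ways to split 13 among 4 jars.
Subtract solutions that violate a single cap (substitute x_i' = x_i − (cap_i+1)): x_1 ≥ 9 gives C(7,3) = 35; x_2 ≥ 6 gives C(10,3) = 120; x_3 ≥ 6 gives C(10,3) = 120; x_4 ≥ 3 gives C(13,3) = 286. Together 561.
Add back pairs where two caps are both exceeded: 0 + 0 + 4 + 4 + 35 + 35 = 78.
By inclusion–exclusion the count is 560 − 561 + 78 = 77.

77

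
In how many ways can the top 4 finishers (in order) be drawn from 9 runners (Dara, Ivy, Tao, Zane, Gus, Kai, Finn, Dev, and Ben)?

This is an ordered selection of 4 from 9: P(9,4).
That gives 9 × 8 × 7 × 6 = 3024.

3024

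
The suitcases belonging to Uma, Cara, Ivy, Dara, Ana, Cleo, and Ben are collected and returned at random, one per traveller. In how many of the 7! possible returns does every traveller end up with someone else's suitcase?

This is the derangement count D_7: permutations of 7 items with no fixed point.
By inclusion–exclusion this is Σ_{j=0}^{7} (−1)^j C(7,j)·(7−j)!.
Computing: 5040 − 5040 + 2520 − 840 + 210 − 42 + 7 − 1 = 1854.

1854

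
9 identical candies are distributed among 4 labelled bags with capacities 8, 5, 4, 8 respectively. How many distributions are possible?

By stars and bars, unrestricted non-negative solutions to x_1+…+x_4 = 9 number C(9+3,3) = 220.
Subtract solutions that violate a single cap (substitute x_i' = x_i − (cap_i+1)): x_1 ≥ 9 gives C(3,3) = 1; x_2 ≥ 6 gives C(6,3) = 20; x_3 ≥ 5 gives C(7,3) = 35; x_4 ≥ 9 gives C(3,3) = 1. Together 57.
No two caps can be exceeded simultaneously, so the pair terms are all 0.
By inclusion–exclusion the count is 220 − 57 + 0 = 163.

163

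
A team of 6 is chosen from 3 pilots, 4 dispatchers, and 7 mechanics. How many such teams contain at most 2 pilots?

2838

Split by how many pilots are chosen (0 through 2).
Sum: C(3,0)·C(11,6) + C(3,1)·C(11,5) + C(3,2)·C(11,4) = 462 + 1386 + 990 = 2838.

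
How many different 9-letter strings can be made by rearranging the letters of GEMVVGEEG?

The 9 letters of GEMVVGEEG have repeats: E appearing 3 times, G appearing 3 times, and V appearing twice.
Dividing 9! = 362880 by 3!·3!·2! = 72 for the repeated letters gives 5040.

5040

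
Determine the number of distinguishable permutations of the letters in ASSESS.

The 6 letters of ASSESS have repeats: S appearing 4 times.
Dividing 6! = 720 by 4! = 24 for the repeated letters gives 30.

30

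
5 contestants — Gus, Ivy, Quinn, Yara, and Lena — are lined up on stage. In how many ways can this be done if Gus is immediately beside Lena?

48

Place the 3 others and the Gus-Lena pair as 4 objects in a line; the pair has 2 internal arrangements.
That gives 2 × 4! = 2 × 24 = 48.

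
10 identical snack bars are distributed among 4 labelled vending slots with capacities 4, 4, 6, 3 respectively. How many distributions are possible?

Ignoring the caps, the number of non-negative solutions to x_1+…+x_4 = 10 is C(13,3) = 286.
Subtract solutions that violate a single cap (substitute x_i' = x_i − (cap_i+1)): x_1 ≥ 5 gives C(8,3) = 56; x_2 ≥ 5 gives C(8,3) = 56; x_3 ≥ 7 gives C(6,3) = 20; x_4 ≥ 4 gives C(9,3) = 84. Together 216.
Add back pairs where two caps are both exceeded: 1 + 0 + 4 + 0 + 4 + 0 = 9.
By inclusion–exclusion the count is 286 − 216 + 9 = 79.

79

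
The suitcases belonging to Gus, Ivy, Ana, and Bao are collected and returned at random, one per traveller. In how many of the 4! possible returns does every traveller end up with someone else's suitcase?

Let Aᵢ be the assignments in which traveller i gets their own suitcase. We want the size of the complement of A₁∪…∪A_4.
By inclusion–exclusion this is Σ_{j=0}^{4} (−1)^j C(4,j)·(4−j)!.
Computing: 24 − 24 + 12 − 4 + 1 = 9.

9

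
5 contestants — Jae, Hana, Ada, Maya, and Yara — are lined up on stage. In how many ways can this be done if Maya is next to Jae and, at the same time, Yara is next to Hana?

Treat {Maya,Jae} as one block (2 orders) and {Yara,Hana} as another (2 orders).
That leaves 3 units to arrange: 2 × 2 × 3! = 4 × 6 = 24.

24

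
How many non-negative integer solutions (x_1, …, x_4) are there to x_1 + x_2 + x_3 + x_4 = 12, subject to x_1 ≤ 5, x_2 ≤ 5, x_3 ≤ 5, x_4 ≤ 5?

Ignoring the caps, the number of non-negative solutions to x_1+…+x_4 = 12 is C(15,3) = 455.
Subtract solutions that violate a single cap (substitute x_i' = x_i − (cap_i+1)): x_1 ≥ 6 gives C(9,3) = 84; x_2 ≥ 6 gives C(9,3) = 84; x_3 ≥ 6 gives C(9,3) = 84; x_4 ≥ 6 gives C(9,3) = 84. Together 336.
Add back pairs where two caps are both exceeded: 1 + 1 + 1 + 1 + 1 + 1 = 6.
By inclusion–exclusion the count is 455 − 336 + 6 = 125.

125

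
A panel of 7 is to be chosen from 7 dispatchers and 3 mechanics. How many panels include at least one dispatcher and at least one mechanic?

119

Unrestricted: C(10,7) = 120 ways to pick any 7 of the 10.
Selections missing a whole group: no dispatchers → C(3,7) = 0; no mechanics → C(7,7) = 1.
Both groups omitted at once is impossible, so 120 − 1 = 119.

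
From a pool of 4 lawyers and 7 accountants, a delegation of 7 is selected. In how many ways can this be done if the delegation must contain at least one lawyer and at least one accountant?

329

Total 7-person selections from all 11: C(11,7) = 330.
Selections missing a whole group: no lawyers → C(7,7) = 1; no accountants → C(4,7) = 0.
Both groups omitted at once is impossible, so 330 − 1 = 329.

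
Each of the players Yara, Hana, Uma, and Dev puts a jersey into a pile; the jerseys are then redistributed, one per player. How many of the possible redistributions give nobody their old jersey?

Let Aᵢ be the assignments in which player i gets their old jersey. We want the size of the complement of A₁∪…∪A_4.
By inclusion–exclusion this is Σ_{j=0}^{4} (−1)^j C(4,j)·(4−j)!.
Computing: 24 − 24 + 12 − 4 + 1 = 9.

9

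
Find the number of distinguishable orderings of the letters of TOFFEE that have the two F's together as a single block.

60

Treat the 2 copies of F as a single block. The multiset to arrange is then {FF, E, E, O, T}, 5 items in all.
That gives (5)!/(2!) = 60 arrangements.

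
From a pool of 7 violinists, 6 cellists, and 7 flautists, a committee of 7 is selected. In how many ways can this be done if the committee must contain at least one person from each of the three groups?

70658

Unrestricted: C(20,7) = 77520 ways to pick any 7 of the 20.
Subtract selections that omit an entire group: no violinists → C(13,7) = 1716; no cellists → C(14,7) = 3432; no flautists → C(13,7) = 1716.
Add back selections omitting two groups (i.e. drawn from a single group): C(7,7) + C(6,7) + C(7,7) = 2.
By inclusion–exclusion: 77520 − 6864 + 2 = 70658.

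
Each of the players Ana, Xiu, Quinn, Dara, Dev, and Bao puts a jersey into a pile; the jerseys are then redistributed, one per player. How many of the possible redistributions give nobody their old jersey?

265

Count assignments avoiding every fixed point. For any j of the 6 players fixed to their old jersey, the other 6−j can be arranged in (6−j)! ways.
By inclusion–exclusion this is Σ_{j=0}^{6} (−1)^j C(6,j)·(6−j)!.
Computing: 720 − 720 + 360 − 120 + 30 − 6 + 1 = 265.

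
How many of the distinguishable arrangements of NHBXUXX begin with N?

120

Fix N in the first position and arrange the remaining 6 letters.
Those 6 letters have X appearing 3 times, giving (6)!/(3!) = 120.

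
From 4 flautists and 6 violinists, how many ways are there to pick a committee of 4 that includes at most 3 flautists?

209

Split by how many flautists are chosen (0 through 3).
Sum: C(4,0)·C(6,4) + C(4,1)·C(6,3) + C(4,2)·C(6,2) + C(4,3)·C(6,1) = 15 + 80 + 90 + 24 = 209.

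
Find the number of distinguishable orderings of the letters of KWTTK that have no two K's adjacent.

There are 5!/(2!·2!) = 30 arrangements of KWTTK in total.
If the two K's are adjacent, glue them into one block, leaving 4 items to arrange: (4)!/(2!) = 12 ways.
Hence 30 − 12 = 18.

18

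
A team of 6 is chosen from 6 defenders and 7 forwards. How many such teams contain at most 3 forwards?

Split by how many forwards are chosen (0 through 3).
Sum: C(7,0)·C(6,6) + C(7,1)·C(6,5) + C(7,2)·C(6,4) + C(7,3)·C(6,3) = 1 + 42 + 315 + 700 = 1058.

1058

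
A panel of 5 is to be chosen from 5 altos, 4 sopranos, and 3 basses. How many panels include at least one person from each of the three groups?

With no constraint there are C(12,5) = 792 possible selections.
Subtract selections that omit an entire group: no altos → C(7,5) = 21; no sopranos → C(8,5) = 56; no basses → C(9,5) = 126.
Add back selections omitting two groups (i.e. drawn from a single group): C(5,5) + C(4,5) + C(3,5) = 1.
By inclusion–exclusion: 792 − 203 + 1 = 590.

590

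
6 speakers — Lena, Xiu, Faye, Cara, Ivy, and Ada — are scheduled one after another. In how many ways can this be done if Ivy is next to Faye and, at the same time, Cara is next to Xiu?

96

Treat {Ivy,Faye} as one block (2 orders) and {Cara,Xiu} as another (2 orders).
That leaves 4 units to arrange: 2 × 2 × 4! = 4 × 24 = 96.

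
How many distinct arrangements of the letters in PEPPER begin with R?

10

Fix R in the first position and arrange the remaining 5 letters.
Those 5 letters have E appearing twice and P appearing 3 times, giving (5)!/(3!·2!) = 10.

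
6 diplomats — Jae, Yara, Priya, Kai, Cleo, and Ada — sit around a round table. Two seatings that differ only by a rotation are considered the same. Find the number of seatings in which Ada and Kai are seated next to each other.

Glue Ada and Kai into a block (2 internal orders). Seating 5 units around a circle gives (4)! arrangements.
So 2 × (4)! = 2 × 24 = 48.

48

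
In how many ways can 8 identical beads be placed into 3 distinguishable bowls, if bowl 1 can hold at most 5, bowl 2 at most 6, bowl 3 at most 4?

Ignoring the caps, the number of non-negative solutions to x_1+…+x_3 = 8 is C(10,2) = 45.
Subtract solutions that violate a single cap (substitute x_i' = x_i − (cap_i+1)): x_1 ≥ 6 gives C(4,2) = 6; x_2 ≥ 7 gives C(3,2) = 3; x_3 ≥ 5 gives C(5,2) = 10. Together 19.
No two caps can be exceeded simultaneously, so the pair terms are all 0.
By inclusion–exclusion the count is 45 − 19 + 0 = 26.

26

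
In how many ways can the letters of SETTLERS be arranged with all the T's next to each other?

Treat the 2 copies of T as a single block. The multiset to arrange is then {TT, E, E, L, R, S, S}, 7 items in all.
That gives (7)!/(2!·2!) = 1260 arrangements.

1260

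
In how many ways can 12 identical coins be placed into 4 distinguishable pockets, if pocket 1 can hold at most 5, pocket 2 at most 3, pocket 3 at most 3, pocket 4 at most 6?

48

By stars and bars, unrestricted non-negative solutions to x_1+…+x_4 = 12 number C(12+3,3) = 455.
Subtract solutions that violate a single cap (substitute x_i' = x_i − (cap_i+1)): x_1 ≥ 6 gives C(9,3) = 84; x_2 ≥ 4 gives C(11,3) = 165; x_3 ≥ 4 gives C(11,3) = 165; x_4 ≥ 7 gives C(8,3) = 56. Together 470.
Add back pairs where two caps are both exceeded: 10 + 10 + 0 + 35 + 4 + 4 = 63.
By inclusion–exclusion the count is 455 − 470 + 63 = 48.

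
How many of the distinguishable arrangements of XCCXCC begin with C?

Fix C in the first position and arrange the remaining 5 letters.
Those 5 letters have C appearing 3 times and X appearing twice, giving (5)!/(3!·2!) = 10.

10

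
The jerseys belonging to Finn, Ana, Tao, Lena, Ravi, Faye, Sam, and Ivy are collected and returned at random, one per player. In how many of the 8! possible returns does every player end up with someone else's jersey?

14833

Let Aᵢ be the assignments in which player i gets their old jersey. We want the size of the complement of A₁∪…∪A_8.
By inclusion–exclusion this is Σ_{j=0}^{8} (−1)^j C(8,j)·(8−j)!.
Computing: 40320 − 40320 + 20160 − 6720 + 1680 − 336 + 56 − 8 + 1 = 14833.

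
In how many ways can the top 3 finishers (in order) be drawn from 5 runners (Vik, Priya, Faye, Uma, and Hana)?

This is an ordered selection of 3 from 5: P(5,3).
That gives 5 × 4 × 3 = 60.

60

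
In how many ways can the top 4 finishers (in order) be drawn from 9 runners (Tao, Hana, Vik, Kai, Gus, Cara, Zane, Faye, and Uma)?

This is an ordered selection of 4 from 9: P(9,4).
That gives 9 × 8 × 7 × 6 = 3024.

3024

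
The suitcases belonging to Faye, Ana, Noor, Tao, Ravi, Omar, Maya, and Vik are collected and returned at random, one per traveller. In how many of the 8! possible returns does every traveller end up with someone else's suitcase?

Count assignments avoiding every fixed point. For any j of the 8 travellers fixed to their own suitcase, the other 8−j can be arranged in (8−j)! ways.
By inclusion–exclusion this is Σ_{j=0}^{8} (−1)^j C(8,j)·(8−j)!.
Computing: 40320 − 40320 + 20160 − 6720 + 1680 − 336 + 56 − 8 + 1 = 14833.

14833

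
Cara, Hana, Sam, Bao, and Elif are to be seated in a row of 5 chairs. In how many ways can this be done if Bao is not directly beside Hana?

72

Of the 5! = 120 arrangements, those with Bao and Hana adjacent number 2 × 4! = 48 (treat the pair as a block with 2 internal orders).
Complementary counting: 120 − 48 = 72.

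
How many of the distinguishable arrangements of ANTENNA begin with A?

Fix A in the first position and arrange the remaining 6 letters.
Those 6 letters have N appearing 3 times, giving (6)!/(3!) = 120.

120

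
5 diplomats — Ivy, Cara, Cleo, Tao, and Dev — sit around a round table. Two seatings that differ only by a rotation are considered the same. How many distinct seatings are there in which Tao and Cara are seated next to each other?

12

Glue Tao and Cara into a block (2 internal orders). Seating 4 units around a circle gives (3)! arrangements.
So 2 × (3)! = 2 × 6 = 12.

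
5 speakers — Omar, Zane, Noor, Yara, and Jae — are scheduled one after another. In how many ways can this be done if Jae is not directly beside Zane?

72

There are 5! = 120 arrangements in all. If Jae and Zane are adjacent, merging them into one block gives 2·(4)! = 48 arrangements.
So 120 − 48 = 72 arrangements keep them apart.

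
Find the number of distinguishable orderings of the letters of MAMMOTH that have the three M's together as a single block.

Treat the 3 copies of M as a single block. The multiset to arrange is then {MMM, A, H, O, T}, 5 items in all.
All 5 items are distinct, so there are (5)! = 120 arrangements.

120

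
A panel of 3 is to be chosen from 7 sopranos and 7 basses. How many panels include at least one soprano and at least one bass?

With no constraint there are C(14,3) = 364 possible selections.
Selections missing a whole group: no sopranos → C(7,3) = 35; no basses → C(7,3) = 35.
Both groups omitted at once is impossible, so 364 − 70 = 294.

294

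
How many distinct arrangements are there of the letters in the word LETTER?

180

The 6 letters of LETTER have repeats: E appearing twice and T appearing twice.
Dividing 6! = 720 by 2!·2! = 4 for the repeated letters gives 180.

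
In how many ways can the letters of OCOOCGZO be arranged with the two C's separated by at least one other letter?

630

There are 8!/(4!·2!) = 840 arrangements of OCOOCGZO in total.
Arrangements with the C's together: treat CC as one letter, giving (7)!/(4!) = 210.
Hence 840 − 210 = 630.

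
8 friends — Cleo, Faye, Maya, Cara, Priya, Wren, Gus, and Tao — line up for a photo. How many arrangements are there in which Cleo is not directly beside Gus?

30240

There are 8! = 40320 arrangements in all. If Cleo and Gus are adjacent, merging them into one block gives 2·(7)! = 10080 arrangements.
Complementary counting: 40320 − 10080 = 30240.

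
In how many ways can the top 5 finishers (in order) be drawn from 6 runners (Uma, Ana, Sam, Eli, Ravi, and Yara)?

720

There are 6 choices for 1st place, 5 for 2nd, and so on down to 2 for position 5.
That gives 6 × 5 × 4 × 3 × 2 = 720.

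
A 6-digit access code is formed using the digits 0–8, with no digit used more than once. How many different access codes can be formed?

Choose and order 6 of the 9 symbols: the first digit has 9 options, the next 8, and so on down to 4.
9 × 8 × 7 × 6 × 5 × 4 = 60480.

60480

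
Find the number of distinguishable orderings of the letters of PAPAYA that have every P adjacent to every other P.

20

Treat the 2 copies of P as a single block. The multiset to arrange is then {PP, A, A, A, Y}, 5 items in all.
That gives (5)!/(3!) = 20 arrangements.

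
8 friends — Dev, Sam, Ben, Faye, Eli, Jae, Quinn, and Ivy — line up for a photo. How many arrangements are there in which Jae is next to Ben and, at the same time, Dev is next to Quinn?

2880

Treat {Jae,Ben} as one block (2 orders) and {Dev,Quinn} as another (2 orders).
That leaves 6 units to arrange: 2 × 2 × 6! = 4 × 720 = 2880.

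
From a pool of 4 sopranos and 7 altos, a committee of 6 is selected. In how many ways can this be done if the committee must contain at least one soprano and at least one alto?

455

Total 6-person selections from all 11: C(11,6) = 462.
Subtract selections that omit an entire group: no sopranos → C(7,6) = 7; no altos → C(4,6) = 0.
Both groups omitted at once is impossible, so 462 − 7 = 455.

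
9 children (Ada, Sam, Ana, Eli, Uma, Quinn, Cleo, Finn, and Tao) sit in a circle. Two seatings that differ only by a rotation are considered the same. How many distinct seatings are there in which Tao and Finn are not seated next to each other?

30240

Without the restriction there are (8)! = 40320 seatings.
Those with Tao next to Finn: fuse the pair into one unit and seat 8 units around a circle — 2·(7)! = 10080.
Subtracting, 40320 − 10080 = 30240.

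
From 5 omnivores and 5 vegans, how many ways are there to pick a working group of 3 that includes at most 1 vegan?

60

Split by how many vegans are chosen (0 through 1).
Sum: C(5,0)·C(5,3) + C(5,1)·C(5,2) = 10 + 50 = 60.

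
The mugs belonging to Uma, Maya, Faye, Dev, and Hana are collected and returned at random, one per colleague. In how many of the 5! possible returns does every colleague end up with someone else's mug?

Count assignments avoiding every fixed point. For any j of the 5 colleagues fixed to their own mug, the other 5−j can be arranged in (5−j)! ways.
By inclusion–exclusion this is Σ_{j=0}^{5} (−1)^j C(5,j)·(5−j)!.
Computing: 120 − 120 + 60 − 20 + 5 − 1 = 44.

44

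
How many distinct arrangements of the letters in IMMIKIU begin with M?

With the first slot taken by M, it remains to arrange the other 6 letters (IMIKIU).
Those 6 letters have I appearing 3 times, giving (6)!/(3!) = 120.

120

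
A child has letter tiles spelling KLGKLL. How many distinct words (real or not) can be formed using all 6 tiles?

60

Letter multiplicities in KLGKLL: G×1, K×2, L×3.
Dividing 6! = 720 by 3!·2! = 12 for the repeated letters gives 60.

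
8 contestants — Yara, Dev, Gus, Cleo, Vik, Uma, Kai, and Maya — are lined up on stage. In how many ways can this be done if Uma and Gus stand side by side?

10080

Glue Uma and Gus into one block (2 internal orders), leaving 7 units to arrange in a row.
So the count is 2·(7)! = 10080.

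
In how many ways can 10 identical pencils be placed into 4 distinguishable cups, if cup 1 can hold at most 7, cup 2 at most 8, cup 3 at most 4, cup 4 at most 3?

Without the upper bounds there are C(13,3) = 286 ways to split 10 among 4 cups.
Subtract solutions that violate a single cap (substitute x_i' = x_i − (cap_i+1)): x_1 ≥ 8 gives C(5,3) = 10; x_2 ≥ 9 gives C(4,3) = 4; x_3 ≥ 5 gives C(8,3) = 56; x_4 ≥ 4 gives C(9,3) = 84. Together 154.
Add back pairs where two caps are both exceeded: 0 + 0 + 0 + 0 + 0 + 4 = 4.
By inclusion–exclusion the count is 286 − 154 + 4 = 136.

136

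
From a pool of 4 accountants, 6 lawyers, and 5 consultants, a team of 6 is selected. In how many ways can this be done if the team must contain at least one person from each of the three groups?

Total 6-person selections from all 15: C(15,6) = 5005.
Selections missing a whole group: no accountants → C(11,6) = 462; no lawyers → C(9,6) = 84; no consultants → C(10,6) = 210.
Add back selections omitting two groups (i.e. drawn from a single group): C(4,6) + C(6,6) + C(5,6) = 1.
By inclusion–exclusion: 5005 − 756 + 1 = 4250.

4250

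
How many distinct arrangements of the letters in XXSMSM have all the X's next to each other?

30

Treat the 2 copies of X as a single block. The multiset to arrange is then {XX, M, M, S, S}, 5 items in all.
That gives (5)!/(2!·2!) = 30 arrangements.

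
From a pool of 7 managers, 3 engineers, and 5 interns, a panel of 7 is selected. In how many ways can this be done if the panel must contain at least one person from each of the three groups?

5516

With no constraint there are C(15,7) = 6435 possible selections.
Selections missing a whole group: no managers → C(8,7) = 8; no engineers → C(12,7) = 792; no interns → C(10,7) = 120.
Add back selections omitting two groups (i.e. drawn from a single group): C(7,7) + C(3,7) + C(5,7) = 1.
By inclusion–exclusion: 6435 − 920 + 1 = 5516.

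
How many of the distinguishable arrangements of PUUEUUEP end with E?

Fix E in the last position and arrange the remaining 7 letters.
Those 7 letters have P appearing twice and U appearing 4 times, giving (7)!/(4!·2!) = 105.

105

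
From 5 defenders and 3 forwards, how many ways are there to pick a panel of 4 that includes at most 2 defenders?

Split by how many defenders are chosen (0 through 2).
Sum: C(5,0)·C(3,4) + C(5,1)·C(3,3) + C(5,2)·C(3,2) = 0 + 5 + 30 = 35.

35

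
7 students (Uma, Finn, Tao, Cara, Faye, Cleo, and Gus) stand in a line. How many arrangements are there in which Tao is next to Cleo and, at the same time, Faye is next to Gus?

Treat {Tao,Cleo} as one block (2 orders) and {Faye,Gus} as another (2 orders).
That leaves 5 units to arrange: 2 × 2 × 5! = 4 × 120 = 480.

480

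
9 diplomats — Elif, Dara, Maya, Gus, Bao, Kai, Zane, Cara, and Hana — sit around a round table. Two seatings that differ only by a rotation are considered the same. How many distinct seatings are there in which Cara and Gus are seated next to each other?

10080

Glue Cara and Gus into a block (2 internal orders). Seating 8 units around a circle gives (7)! arrangements.
So 2 × (7)! = 2 × 5040 = 10080.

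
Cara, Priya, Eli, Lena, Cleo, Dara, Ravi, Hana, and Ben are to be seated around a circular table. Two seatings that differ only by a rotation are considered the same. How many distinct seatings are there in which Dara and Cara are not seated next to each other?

All circular seatings of 9 people number (8)! = 40320.
Those with Dara next to Cara: fuse the pair into one unit and seat 8 units around a circle — 2·(7)! = 10080.
Subtracting, 40320 − 10080 = 30240.

30240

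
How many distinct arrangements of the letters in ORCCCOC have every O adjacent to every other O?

Treat the 2 copies of O as a single block. The multiset to arrange is then {OO, C, C, C, C, R}, 6 items in all.
That gives (6)!/(4!) = 30 arrangements.

30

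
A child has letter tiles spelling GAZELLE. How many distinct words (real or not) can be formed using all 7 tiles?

GAZELLE has 7 letters with E appearing twice and L appearing twice.
The number of distinct arrangements is 7!/(2!·2!) = 5040/4 = 1260.

1260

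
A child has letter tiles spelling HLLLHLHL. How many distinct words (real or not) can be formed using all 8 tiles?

The 8 letters of HLLLHLHL have repeats: H appearing 3 times and L appearing 5 times.
The number of distinct arrangements is 8!/(5!·3!) = 40320/720 = 56.

56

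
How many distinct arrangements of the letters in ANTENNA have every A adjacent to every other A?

Treat the 2 copies of A as a single block. The multiset to arrange is then {AA, E, N, N, N, T}, 6 items in all.
That gives (6)!/(3!) = 120 arrangements.

120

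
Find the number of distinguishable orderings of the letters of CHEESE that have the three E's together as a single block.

24

Treat the 3 copies of E as a single block. The multiset to arrange is then {EEE, C, H, S}, 4 items in all.
All 4 items are distinct, so there are (4)! = 24 arrangements.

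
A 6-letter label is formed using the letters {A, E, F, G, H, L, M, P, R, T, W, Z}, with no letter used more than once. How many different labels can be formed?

This is a permutation of 6 out of 12: P(12,6) = 12!/6!.
That product is 12 × 11 × 10 × 9 × 8 × 7 = 665280.

665280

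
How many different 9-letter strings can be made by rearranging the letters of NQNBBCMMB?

The 9 letters of NQNBBCMMB have repeats: B appearing 3 times, M appearing twice, and N appearing twice.
Dividing 9! = 362880 by 3!·2!·2! = 24 for the repeated letters gives 15120.

15120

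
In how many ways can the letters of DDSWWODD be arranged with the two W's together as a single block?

Treat the 2 copies of W as a single block. The multiset to arrange is then {WW, D, D, D, D, O, S}, 7 items in all.
That gives (7)!/(4!) = 210 arrangements.

210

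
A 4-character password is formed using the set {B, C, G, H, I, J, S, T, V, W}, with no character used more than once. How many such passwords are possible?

Choose and order 4 of the 10 symbols: the first character has 10 options, the next 9, then 8, 7.
10 × 9 × 8 × 7 = 5040.

5040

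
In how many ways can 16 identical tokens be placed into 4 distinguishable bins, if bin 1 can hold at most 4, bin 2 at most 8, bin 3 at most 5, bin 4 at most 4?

By stars and bars, unrestricted non-negative solutions to x_1+…+x_4 = 16 number C(16+3,3) = 969.
Subtract solutions that violate a single cap (substitute x_i' = x_i − (cap_i+1)): x_1 ≥ 5 gives C(14,3) = 364; x_2 ≥ 9 gives C(10,3) = 120; x_3 ≥ 6 gives C(13,3) = 286; x_4 ≥ 5 gives C(14,3) = 364. Together 1134.
Add back pairs where two caps are both exceeded: 10 + 56 + 84 + 4 + 10 + 56 = 220.
Subtract triples: 0 + 0 + 1 + 0 = 1.
By inclusion–exclusion the count is 969 − 1134 + 220 − 1 = 54.

54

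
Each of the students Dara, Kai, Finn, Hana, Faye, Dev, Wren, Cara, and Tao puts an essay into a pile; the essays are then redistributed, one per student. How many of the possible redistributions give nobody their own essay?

133496

Count assignments avoiding every fixed point. For any j of the 9 students fixed to their own essay, the other 9−j can be arranged in (9−j)! ways.
By inclusion–exclusion this is Σ_{j=0}^{9} (−1)^j C(9,j)·(9−j)!.
Computing: 362880 − 362880 + 181440 − 60480 + 15120 − 3024 + 504 − 72 + 9 − 1 = 133496.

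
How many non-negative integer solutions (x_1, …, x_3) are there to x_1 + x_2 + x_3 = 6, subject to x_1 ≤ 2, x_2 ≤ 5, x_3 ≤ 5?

16

Ignoring the caps, the number of non-negative solutions to x_1+…+x_3 = 6 is C(8,2) = 28.
Subtract solutions that violate a single cap (substitute x_i' = x_i − (cap_i+1)): x_1 ≥ 3 gives C(5,2) = 10; x_2 ≥ 6 gives C(2,2) = 1; x_3 ≥ 6 gives C(2,2) = 1. Together 12.
No two caps can be exceeded simultaneously, so the pair terms are all 0.
By inclusion–exclusion the count is 28 − 12 + 0 = 16.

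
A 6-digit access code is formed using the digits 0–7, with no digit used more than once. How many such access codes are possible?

This is a permutation of 6 out of 8: P(8,6) = 8!/2!.
That product is 8 × 7 × 6 × 5 × 4 × 3 = 20160.

20160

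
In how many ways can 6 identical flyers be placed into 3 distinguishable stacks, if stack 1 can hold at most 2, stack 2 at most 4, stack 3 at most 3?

Without the upper bounds there are C(8,2) = 28 ways to split 6 among 3 stacks.
Subtract solutions that violate a single cap (substitute x_i' = x_i − (cap_i+1)): x_1 ≥ 3 gives C(5,2) = 10; x_2 ≥ 5 gives C(3,2) = 3; x_3 ≥ 4 gives C(4,2) = 6. Together 19.
No two caps can be exceeded simultaneously, so the pair terms are all 0.
By inclusion–exclusion the count is 28 − 19 + 0 = 9.

9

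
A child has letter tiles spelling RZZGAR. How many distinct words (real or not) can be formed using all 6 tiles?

The 6 letters of RZZGAR have repeats: R appearing twice and Z appearing twice.
So there are 6! / (2!·2!) = 180 distinguishable arrangements.

180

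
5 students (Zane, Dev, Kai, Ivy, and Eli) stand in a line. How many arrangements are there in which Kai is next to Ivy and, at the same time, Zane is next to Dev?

Treat {Kai,Ivy} as one block (2 orders) and {Zane,Dev} as another (2 orders).
That leaves 3 units to arrange: 2 × 2 × 3! = 4 × 6 = 24.

24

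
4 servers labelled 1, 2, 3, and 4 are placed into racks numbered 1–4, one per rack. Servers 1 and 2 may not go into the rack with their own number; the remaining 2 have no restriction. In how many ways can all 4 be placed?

14

Let Aᵢ (for i ∈ {1, 2}) be the placements that put server i in its forbidden rack. Any j of these fix j positions, leaving (4−j)! ways to fill the rest, and there are C(2,j) ways to pick which j.
By inclusion–exclusion, the number of valid placements is Σ_{j=0}^{2} (−1)^j C(2,j)·(4−j)!.
Computing: 24 − 12 + 2 = 14.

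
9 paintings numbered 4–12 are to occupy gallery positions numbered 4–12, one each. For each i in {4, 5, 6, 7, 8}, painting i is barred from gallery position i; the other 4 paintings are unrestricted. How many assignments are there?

205056

Let Aᵢ (for 4 ≤ i ≤ 8) be the placements that put painting i in its forbidden gallery position. Any j of these fix j positions, leaving (9−j)! ways to fill the rest, and there are C(5,j) ways to pick which j.
By inclusion–exclusion, the number of valid placements is Σ_{j=0}^{5} (−1)^j C(5,j)·(9−j)!.
Computing: 362880 − 201600 + 50400 − 7200 + 600 − 24 = 205056.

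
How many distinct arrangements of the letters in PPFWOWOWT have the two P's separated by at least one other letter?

There are 9!/(3!·2!·2!) = 15120 arrangements of PPFWOWOWT in total.
Arrangements with the P's together: treat PP as one letter, giving (8)!/(3!·2!) = 3360.
Hence 15120 − 3360 = 11760.

11760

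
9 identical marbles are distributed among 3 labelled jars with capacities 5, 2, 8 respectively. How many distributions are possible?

17

Without the upper bounds there are C(11,2) = 55 ways to split 9 among 3 jars.
Subtract solutions that violate a single cap (substitute x_i' = x_i − (cap_i+1)): x_1 ≥ 6 gives C(5,2) = 10; x_2 ≥ 3 gives C(8,2) = 28; x_3 ≥ 9 gives C(2,2) = 1. Together 39.
Add back pairs where two caps are both exceeded: 1 + 0 + 0 = 1.
By inclusion–exclusion the count is 55 − 39 + 1 = 17.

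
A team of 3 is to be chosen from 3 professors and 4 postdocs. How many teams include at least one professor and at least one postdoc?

With no constraint there are C(7,3) = 35 possible selections.
Selections missing a whole group: no professors → C(4,3) = 4; no postdocs → C(3,3) = 1.
Both groups omitted at once is impossible, so 35 − 5 = 30.

30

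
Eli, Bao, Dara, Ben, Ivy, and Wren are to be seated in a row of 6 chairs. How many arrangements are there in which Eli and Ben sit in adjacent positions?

Place the 4 others and the Eli-Ben pair as 5 objects in a line; the pair has 2 internal arrangements.
So the count is 2·(5)! = 240.

240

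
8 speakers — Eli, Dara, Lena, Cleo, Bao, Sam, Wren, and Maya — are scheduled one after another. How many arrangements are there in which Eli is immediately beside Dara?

10080

Glue Eli and Dara into one block (2 internal orders), leaving 7 units to arrange in a row.
That gives 2 × 7! = 2 × 5040 = 10080.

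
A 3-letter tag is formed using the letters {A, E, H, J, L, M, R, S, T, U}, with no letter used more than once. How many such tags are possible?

Choose and order 3 of the 10 symbols: the first letter has 10 options, the next 9, then 8.
That product is 10 × 9 × 8 = 720.

720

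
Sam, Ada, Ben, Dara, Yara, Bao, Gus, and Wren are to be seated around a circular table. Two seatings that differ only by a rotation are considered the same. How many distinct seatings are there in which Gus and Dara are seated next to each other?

Treat {Gus, Dara} as one unit (2 internal orders) and seat the resulting 7 units around the table: (6)! circular arrangements.
So 2 × (6)! = 2 × 720 = 1440.

1440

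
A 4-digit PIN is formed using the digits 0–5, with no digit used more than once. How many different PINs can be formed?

With no repetition, fill the 4 digits in order: 6 choices, then 5, down to 3.
That product is 6 × 5 × 4 × 3 = 360.

360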